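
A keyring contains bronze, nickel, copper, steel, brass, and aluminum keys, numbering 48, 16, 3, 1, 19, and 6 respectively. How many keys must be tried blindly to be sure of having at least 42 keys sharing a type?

87

In the worst case we take at most 41 of each type, but all 16 nickel, all 3 copper, all 1 steel, all 19 brass, and all 6 aluminum (fewer than 41), giving 41 + 16 + 3 + 1 + 19 + 6 = 86.
One more key then forces some type to 42, so 86 + 1 = 87.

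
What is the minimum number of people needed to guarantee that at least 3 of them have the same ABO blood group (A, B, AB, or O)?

9

There are 4 ABO blood groups acting as pigeonholes.
With 4 × 2 = 8 people we could place exactly 2 in each, with no class reaching 3.
One more forces some class to hold 3, so 8 + 1 = 9.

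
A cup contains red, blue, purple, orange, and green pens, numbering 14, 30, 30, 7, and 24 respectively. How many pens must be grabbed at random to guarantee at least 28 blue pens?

103

The worst case draws every non-blue pen first: 14 + 30 + 7 + 24 = 75.
The next 28 draws are then forced to be blue, giving 75 + 28 = 103.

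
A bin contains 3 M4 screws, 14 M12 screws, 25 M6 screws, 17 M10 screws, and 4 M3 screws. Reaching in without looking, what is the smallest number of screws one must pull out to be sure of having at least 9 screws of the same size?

32

In the worst case we take at most 8 of each size, but all 3 M4 and all 4 M3 (fewer than 8), giving 3 + 8 + 8 + 8 + 4 = 31.
One more screw then forces some size to 9, so 31 + 1 = 32.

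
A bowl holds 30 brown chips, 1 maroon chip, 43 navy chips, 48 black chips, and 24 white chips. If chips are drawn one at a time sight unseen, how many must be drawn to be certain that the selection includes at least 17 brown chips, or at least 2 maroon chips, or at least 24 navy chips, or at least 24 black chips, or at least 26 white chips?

Each of the 5 colors has its own threshold; avoid all of them simultaneously.
The worst case stops just short of every target: 16 brown, 1 maroon, 23 navy, 23 black, all 24 white — 16 + 1 + 23 + 23 + 24 = 87 chips.
One more chip must push some color to its target, so 87 + 1 = 88.

88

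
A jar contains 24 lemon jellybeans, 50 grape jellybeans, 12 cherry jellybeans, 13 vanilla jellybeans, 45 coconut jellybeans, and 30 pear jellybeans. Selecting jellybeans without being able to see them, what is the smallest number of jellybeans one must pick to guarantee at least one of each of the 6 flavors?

163

The hardest flavor to obtain is cherry: we could draw every other jellybean first — 174 − 12 = 162 jellybeans — without a single cherry one.
The next draw must be cherry, so 162 + 1 = 163.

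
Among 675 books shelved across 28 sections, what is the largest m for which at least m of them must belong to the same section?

25

The 675 books fall into 28 sections.
If each of the 28 sections held at most 24, the total would be at most 28 × 24 = 672 < 675, a contradiction.
So at least one holds ⌈675/28⌉ = 25.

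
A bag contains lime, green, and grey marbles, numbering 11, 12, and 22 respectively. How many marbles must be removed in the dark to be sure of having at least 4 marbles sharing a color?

10

The worst case takes 3 marbles of each color without reaching 4 of any: 3 × 3 = 9.
The next marble must bring some color to 4, so 9 + 1 = 10.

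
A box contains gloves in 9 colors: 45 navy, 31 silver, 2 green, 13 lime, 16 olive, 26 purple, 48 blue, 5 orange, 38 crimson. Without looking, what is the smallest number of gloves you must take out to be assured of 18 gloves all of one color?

In the worst case we take at most 17 of each color, but all 2 green, all 13 lime, all 16 olive, and all 5 orange (fewer than 17), giving 17 + 17 + 2 + 13 + 16 + 17 + 17 + 5 + 17 = 121.
One more glove then forces some color to 18, so 121 + 1 = 122.

122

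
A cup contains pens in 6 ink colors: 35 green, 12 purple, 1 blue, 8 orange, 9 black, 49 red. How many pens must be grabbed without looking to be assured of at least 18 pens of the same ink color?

In the worst case we take at most 17 of each ink color, but all 12 purple, all 1 blue, all 8 orange, and all 9 black (fewer than 17), giving 17 + 12 + 1 + 8 + 9 + 17 = 64.
One more pen then forces some ink color to 18, so 64 + 1 = 65.

65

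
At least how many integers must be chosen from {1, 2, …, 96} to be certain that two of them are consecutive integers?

Partition {1, …, 96} into 48 pairs: {1,2}, {3,4}, …, {95,96}.
Choosing 48 integers — say the 48 even numbers 2, 4, …, 96 — takes one from each pair and avoids the property.
Choosing 49 forces two into the same pair by pigeonhole, and those are consecutive. So 49.

49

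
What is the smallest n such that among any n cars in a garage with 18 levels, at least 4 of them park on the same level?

55

There are 18 levels acting as pigeonholes.
With 18 × 3 = 54 cars we could place exactly 3 in each, with no class reaching 4.
One more forces some class to hold 4, so 54 + 1 = 55.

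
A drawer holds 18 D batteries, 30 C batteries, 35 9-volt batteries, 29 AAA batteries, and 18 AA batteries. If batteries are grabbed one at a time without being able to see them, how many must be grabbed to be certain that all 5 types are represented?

The hardest type to obtain is D: we could draw every other battery first — 130 − 18 = 112 batteries — without a single D one.
The next draw must be D, so 112 + 1 = 113.

113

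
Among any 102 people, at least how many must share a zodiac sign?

9

The 102 people fall into 12 zodiac signs.
If each of the 12 zodiac signs held at most 8, the total would be at most 12 × 8 = 96 < 102, a contradiction.
So at least one holds ⌈102/12⌉ = 9.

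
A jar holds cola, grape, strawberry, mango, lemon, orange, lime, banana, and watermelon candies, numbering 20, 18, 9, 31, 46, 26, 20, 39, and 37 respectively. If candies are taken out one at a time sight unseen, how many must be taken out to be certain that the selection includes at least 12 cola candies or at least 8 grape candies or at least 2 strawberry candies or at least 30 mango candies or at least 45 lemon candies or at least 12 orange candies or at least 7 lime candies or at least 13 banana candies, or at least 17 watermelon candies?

Each of the 9 flavors has its own threshold; avoid all of them simultaneously.
The worst case stops just short of every target: 11 cola, 7 grape, 1 strawberry, 29 mango, 44 lemon, 11 orange, 6 lime, 12 banana, 16 watermelon — 11 + 7 + 1 + 29 + 44 + 11 + 6 + 12 + 16 = 137 candies.
One more candy must push some flavor to its target, so 137 + 1 = 138.

138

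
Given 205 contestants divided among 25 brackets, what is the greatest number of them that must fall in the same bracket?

The 205 contestants fall into 25 brackets.
If each of the 25 brackets held at most 8, the total would be at most 25 × 8 = 200 < 205, a contradiction.
So at least one holds ⌈205/25⌉ = 9.

9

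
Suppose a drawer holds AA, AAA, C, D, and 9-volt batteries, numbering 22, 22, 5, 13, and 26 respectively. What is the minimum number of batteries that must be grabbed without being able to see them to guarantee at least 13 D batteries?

To avoid D batteries as long as possible, exhaust the other 4 types first.
The worst case draws every non-D battery first: 22 + 22 + 5 + 26 = 75.
The next 13 draws are then forced to be D, giving 75 + 13 = 88.

88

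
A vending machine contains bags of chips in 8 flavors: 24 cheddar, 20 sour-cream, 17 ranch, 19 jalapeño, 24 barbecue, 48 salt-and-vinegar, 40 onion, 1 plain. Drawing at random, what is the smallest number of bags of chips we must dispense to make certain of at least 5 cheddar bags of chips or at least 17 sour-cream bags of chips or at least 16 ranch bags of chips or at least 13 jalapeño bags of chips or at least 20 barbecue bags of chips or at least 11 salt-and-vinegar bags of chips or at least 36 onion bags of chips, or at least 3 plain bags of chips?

The worst case stops just short of every target: 4 cheddar, 16 sour-cream, 15 ranch, 12 jalapeño, 19 barbecue, 10 salt-and-vinegar, 35 onion, all 1 plain — 4 + 16 + 15 + 12 + 19 + 10 + 35 + 1 = 112 bags of chips.
One more bag of chips must push some flavor to its target, so 112 + 1 = 113.

113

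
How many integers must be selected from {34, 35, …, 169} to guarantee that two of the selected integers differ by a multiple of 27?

28

Group the integers by remainder mod 27; there are 27 residue classes, each nonempty in this range.
Choosing one from each class (27 integers) avoids any shared remainder.
One more choice must repeat a class, so two differ by a multiple of 27. Hence 27 + 1 = 28.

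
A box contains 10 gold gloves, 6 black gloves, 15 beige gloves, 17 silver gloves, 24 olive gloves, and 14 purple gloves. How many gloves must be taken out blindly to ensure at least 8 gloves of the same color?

42

Treat the 6 colors as pigeonholes.
In the worst case we take at most 7 of each color, but all 6 black (fewer than 7), giving 7 + 6 + 7 + 7 + 7 + 7 = 41.
One more glove then forces some color to 8, so 41 + 1 = 42.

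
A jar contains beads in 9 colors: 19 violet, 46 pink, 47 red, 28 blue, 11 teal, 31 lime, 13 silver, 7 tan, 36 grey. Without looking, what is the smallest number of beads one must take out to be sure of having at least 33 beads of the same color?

206

In the worst case we take at most 32 of each color, but all 19 violet, all 28 blue, all 11 teal, all 31 lime, all 13 silver, and all 7 tan (fewer than 32), giving 19 + 32 + 32 + 28 + 11 + 31 + 13 + 7 + 32 = 205.
One more bead then forces some color to 33, so 205 + 1 = 206.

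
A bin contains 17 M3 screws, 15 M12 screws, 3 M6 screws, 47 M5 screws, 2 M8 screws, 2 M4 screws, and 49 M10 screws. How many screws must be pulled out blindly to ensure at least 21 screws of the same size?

80

Treat the 7 sizes as pigeonholes.
In the worst case we take at most 20 of each size, but all 17 M3, all 15 M12, all 3 M6, all 2 M8, and all 2 M4 (fewer than 20), giving 17 + 15 + 3 + 20 + 2 + 2 + 20 = 79.
One more screw then forces some size to 21, so 79 + 1 = 80.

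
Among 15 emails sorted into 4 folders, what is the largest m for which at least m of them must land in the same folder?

If each of the 4 folders held at most 3, the total would be at most 4 × 3 = 12 < 15, a contradiction.
So at least one holds ⌈15/4⌉ = 4.

4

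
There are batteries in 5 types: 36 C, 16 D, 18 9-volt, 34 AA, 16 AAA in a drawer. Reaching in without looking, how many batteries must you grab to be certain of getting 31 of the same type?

In the worst case we take at most 30 of each type, but all 16 D, all 18 9-volt, and all 16 AAA (fewer than 30), giving 30 + 16 + 18 + 30 + 16 = 110.
One more battery then forces some type to 31, so 110 + 1 = 111.

111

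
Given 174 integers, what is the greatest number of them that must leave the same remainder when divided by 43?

5

The 174 integers fall into 43 residue classes modulo 43.
If each of the 43 residue classes modulo 43 held at most 4, the total would be at most 43 × 4 = 172 < 174, a contradiction.
So at least one holds ⌈174/43⌉ = 5.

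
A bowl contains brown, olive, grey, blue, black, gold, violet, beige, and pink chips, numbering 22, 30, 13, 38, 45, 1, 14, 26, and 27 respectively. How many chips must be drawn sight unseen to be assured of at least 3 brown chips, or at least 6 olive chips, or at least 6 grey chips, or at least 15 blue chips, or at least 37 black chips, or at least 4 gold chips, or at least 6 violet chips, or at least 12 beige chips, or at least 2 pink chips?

81

The worst case stops just short of every target: 2 brown, 5 olive, 5 grey, 14 blue, 36 black, all 1 gold, 5 violet, 11 beige, 1 pink — 2 + 5 + 5 + 14 + 36 + 1 + 5 + 11 + 1 = 80 chips.
One more chip must push some color to its target, so 80 + 1 = 81.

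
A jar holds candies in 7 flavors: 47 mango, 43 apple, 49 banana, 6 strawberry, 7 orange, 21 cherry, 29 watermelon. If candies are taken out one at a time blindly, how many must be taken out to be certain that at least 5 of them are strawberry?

201

The worst case draws every non-strawberry candy first: 47 + 43 + 49 + 7 + 21 + 29 = 196.
The next 5 draws are then forced to be strawberry, giving 196 + 5 = 201.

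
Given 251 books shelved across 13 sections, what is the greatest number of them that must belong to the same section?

If each of the 13 sections held at most 19, the total would be at most 13 × 19 = 247 < 251, a contradiction.
So at least one holds ⌈251/13⌉ = 20.

20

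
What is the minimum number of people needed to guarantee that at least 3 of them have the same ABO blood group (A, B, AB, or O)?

9

There are 4 ABO blood groups acting as pigeonholes.
With 4 × 2 = 8 people we could place exactly 2 in each, with no class reaching 3.
One more forces some class to hold 3, so 8 + 1 = 9.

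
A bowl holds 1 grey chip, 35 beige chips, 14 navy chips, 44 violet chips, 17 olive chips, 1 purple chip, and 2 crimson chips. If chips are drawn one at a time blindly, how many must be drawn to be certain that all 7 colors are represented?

The hardest color to obtain is grey: we could draw every other chip first — 114 − 1 = 113 chips — without a single grey one.
The next draw must be grey, so 113 + 1 = 114.

114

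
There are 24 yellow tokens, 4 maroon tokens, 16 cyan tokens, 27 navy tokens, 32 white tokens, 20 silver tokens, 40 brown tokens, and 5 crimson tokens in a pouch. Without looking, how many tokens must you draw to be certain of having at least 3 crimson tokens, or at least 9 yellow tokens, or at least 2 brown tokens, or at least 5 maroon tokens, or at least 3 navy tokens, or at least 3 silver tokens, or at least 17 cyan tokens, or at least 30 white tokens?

65

Each of the 8 colors has its own threshold; avoid all of them simultaneously.
The worst case stops just short of every target: 8 yellow, 4 maroon, 16 cyan, 2 navy, 29 white, 2 silver, 1 brown, 2 crimson — 8 + 4 + 16 + 2 + 29 + 2 + 1 + 2 = 64 tokens.
One more token must push some color to its target, so 64 + 1 = 65.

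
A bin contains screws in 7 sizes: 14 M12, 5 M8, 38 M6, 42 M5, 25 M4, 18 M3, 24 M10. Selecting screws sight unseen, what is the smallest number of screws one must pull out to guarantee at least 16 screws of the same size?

In the worst case we take at most 15 of each size, but all 14 M12 and all 5 M8 (fewer than 15), giving 14 + 5 + 15 + 15 + 15 + 15 + 15 = 94.
One more screw then forces some size to 16, so 94 + 1 = 95.

95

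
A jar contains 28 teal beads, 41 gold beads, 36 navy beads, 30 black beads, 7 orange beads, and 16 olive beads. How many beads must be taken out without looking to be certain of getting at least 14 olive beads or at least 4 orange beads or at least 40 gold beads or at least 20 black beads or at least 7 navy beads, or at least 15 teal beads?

95

Each of the 6 colors has its own threshold; avoid all of them simultaneously.
The worst case stops just short of every target: 14 teal, 39 gold, 6 navy, 19 black, 3 orange, 13 olive — 14 + 39 + 6 + 19 + 3 + 13 = 94 beads.
One more bead must push some color to its target, so 94 + 1 = 95.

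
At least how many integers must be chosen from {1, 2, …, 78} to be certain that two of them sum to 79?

Partition {1, …, 78} into 39 pairs: {1,78}, {2,77}, …, {39,40}.
Choosing 39 integers — say the integers 1 through 39 — takes one from each pair and avoids the property.
Choosing 40 forces two into the same pair by pigeonhole, and those sum to 79. So 40.

40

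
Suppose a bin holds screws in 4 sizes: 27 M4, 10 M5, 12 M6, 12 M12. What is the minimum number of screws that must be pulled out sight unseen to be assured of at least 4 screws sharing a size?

13

The worst case takes 3 screws of each size without reaching 4 of any: 4 × 3 = 12.
The next screw must bring some size to 4, so 12 + 1 = 13.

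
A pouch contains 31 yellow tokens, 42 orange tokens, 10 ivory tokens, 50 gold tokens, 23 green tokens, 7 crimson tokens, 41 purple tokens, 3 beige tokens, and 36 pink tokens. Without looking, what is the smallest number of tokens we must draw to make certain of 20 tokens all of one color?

135

In the worst case we take at most 19 of each color, but all 10 ivory, all 7 crimson, and all 3 beige (fewer than 19), giving 19 + 19 + 10 + 19 + 19 + 7 + 19 + 3 + 19 = 134.
One more token then forces some color to 20, so 134 + 1 = 135.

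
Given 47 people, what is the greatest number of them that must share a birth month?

There are 12 months of the year, which serve as the pigeonholes.
If each of the 12 months of the year held at most 3, the total would be at most 12 × 3 = 36 < 47, a contradiction.
So at least one holds ⌈47/12⌉ = 4.

4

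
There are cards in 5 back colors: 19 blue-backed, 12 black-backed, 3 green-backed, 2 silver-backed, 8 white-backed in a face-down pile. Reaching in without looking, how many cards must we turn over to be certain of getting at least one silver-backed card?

The worst case draws every non-silver-backed card first: 19 + 12 + 3 + 8 = 42.
The next draw is then forced to be silver-backed, giving 42 + 1 = 43.

43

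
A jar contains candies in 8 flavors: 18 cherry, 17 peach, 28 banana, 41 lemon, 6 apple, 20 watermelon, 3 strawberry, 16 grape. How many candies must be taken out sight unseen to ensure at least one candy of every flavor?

147

The hardest flavor to obtain is strawberry: we could draw every other candy first — 149 − 3 = 146 candies — without a single strawberry one.
The next draw must be strawberry, so 146 + 1 = 147.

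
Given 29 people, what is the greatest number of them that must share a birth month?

3

The 29 people fall into 12 months of the year.
If each of the 12 months of the year held at most 2, the total would be at most 12 × 2 = 24 < 29, a contradiction.
So at least one holds ⌈29/12⌉ = 3.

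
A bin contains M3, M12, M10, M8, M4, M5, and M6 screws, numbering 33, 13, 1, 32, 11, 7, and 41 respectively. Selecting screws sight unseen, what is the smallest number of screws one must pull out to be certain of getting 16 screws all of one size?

78

In the worst case we take at most 15 of each size, but all 13 M12, all 1 M10, all 11 M4, and all 7 M5 (fewer than 15), giving 15 + 13 + 1 + 15 + 11 + 7 + 15 = 77.
One more screw then forces some size to 16, so 77 + 1 = 78.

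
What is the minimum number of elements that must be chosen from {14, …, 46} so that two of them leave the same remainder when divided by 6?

7

Use the pigeonhole principle on residue classes: group the integers by remainder mod 6; there are 6 residue classes, each nonempty in this range.
Choosing one from each class (6 integers) avoids any shared remainder.
One more choice must repeat a class, so two differ by a multiple of 6. Hence 6 + 1 = 7.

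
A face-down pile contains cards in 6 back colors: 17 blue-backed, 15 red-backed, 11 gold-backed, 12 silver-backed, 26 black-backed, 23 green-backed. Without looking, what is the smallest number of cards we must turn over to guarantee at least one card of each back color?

The hardest back color to obtain is gold-backed: we could draw every other card first — 104 − 11 = 93 cards — without a single gold-backed one.
The next draw must be gold-backed, so 93 + 1 = 94.

94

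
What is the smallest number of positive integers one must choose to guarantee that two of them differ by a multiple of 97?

98

Use the pigeonhole principle on residue classes: two integers differ by a multiple of 97 exactly when they share a remainder mod 97.
There are 97 residue classes mod 97, so 97 integers can all lie in distinct classes.
One more integer must repeat a residue, giving a difference divisible by 97. So n = 97 + 1 = 98.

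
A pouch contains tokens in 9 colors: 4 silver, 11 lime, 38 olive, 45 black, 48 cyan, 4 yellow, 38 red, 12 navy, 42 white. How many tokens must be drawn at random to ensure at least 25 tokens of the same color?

152

In the worst case we take at most 24 of each color, but all 4 silver, all 11 lime, all 4 yellow, and all 12 navy (fewer than 24), giving 4 + 11 + 24 + 24 + 24 + 4 + 24 + 12 + 24 = 151.
One more token then forces some color to 25, so 151 + 1 = 152.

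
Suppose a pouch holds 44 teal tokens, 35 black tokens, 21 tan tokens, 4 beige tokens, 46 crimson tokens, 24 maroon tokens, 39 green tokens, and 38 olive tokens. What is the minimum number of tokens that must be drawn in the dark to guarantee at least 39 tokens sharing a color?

In the worst case we take at most 38 of each color, but all 35 black, all 21 tan, all 4 beige, and all 24 maroon (fewer than 38), giving 38 + 35 + 21 + 4 + 38 + 24 + 38 + 38 = 236.
One more token then forces some color to 39, so 236 + 1 = 237.

237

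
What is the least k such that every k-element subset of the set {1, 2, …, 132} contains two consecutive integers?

67

Partition {1, …, 132} into 66 pairs: {1,2}, {3,4}, …, {131,132}.
Choosing 66 integers — say the 66 even numbers 2, 4, …, 132 — takes one from each pair and avoids the property.
Choosing 67 forces two into the same pair by pigeonhole, and those are consecutive. So 67.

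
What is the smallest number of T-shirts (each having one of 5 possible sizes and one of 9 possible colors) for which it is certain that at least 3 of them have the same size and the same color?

There are 5 × 9 = 45 (size, color) combinations acting as pigeonholes.
With 45 × 2 = 90 T-shirts we could place exactly 2 in each, with no (size, color) pair reaching 3.
One more forces some (size, color) pair to hold 3, so 90 + 1 = 91.

91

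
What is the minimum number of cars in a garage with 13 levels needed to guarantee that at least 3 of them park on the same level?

There are 13 levels acting as pigeonholes.
With 13 × 2 = 26 cars we could place exactly 2 in each, with no class reaching 3.
One more forces some class to hold 3, so 26 + 1 = 27.

27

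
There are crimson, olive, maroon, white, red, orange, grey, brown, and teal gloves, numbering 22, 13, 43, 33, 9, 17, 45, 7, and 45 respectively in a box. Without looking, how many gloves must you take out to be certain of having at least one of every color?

228

The hardest color to obtain is brown: we could draw every other glove first — 234 − 7 = 227 gloves — without a single brown one.
The next draw must be brown, so 227 + 1 = 228.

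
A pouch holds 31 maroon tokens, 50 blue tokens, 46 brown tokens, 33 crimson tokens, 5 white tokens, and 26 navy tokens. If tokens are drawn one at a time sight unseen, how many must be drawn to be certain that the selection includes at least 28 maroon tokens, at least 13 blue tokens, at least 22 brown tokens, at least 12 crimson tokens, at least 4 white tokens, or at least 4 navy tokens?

78

Each of the 6 colors has its own threshold; avoid all of them simultaneously.
The worst case stops just short of every target: 27 maroon, 12 blue, 21 brown, 11 crimson, 3 white, 3 navy — 27 + 12 + 21 + 11 + 3 + 3 = 77 tokens.
One more token must push some color to its target, so 77 + 1 = 78.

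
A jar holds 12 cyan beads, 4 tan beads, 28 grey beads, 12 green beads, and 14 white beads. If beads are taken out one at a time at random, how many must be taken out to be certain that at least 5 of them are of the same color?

21

Treat the 5 colors as pigeonholes.
The worst case takes 4 beads of each color without reaching 5 of any: 5 × 4 = 20.
The next bead must bring some color to 5, so 20 + 1 = 21.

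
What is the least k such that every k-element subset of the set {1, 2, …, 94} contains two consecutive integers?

Partition {1, …, 94} into 47 pairs: {1,2}, {3,4}, …, {93,94}.
Choosing 47 integers — say the 47 even numbers 2, 4, …, 94 — takes one from each pair and avoids the property.
Choosing 48 forces two into the same pair by pigeonhole, and those are consecutive. So 48.

48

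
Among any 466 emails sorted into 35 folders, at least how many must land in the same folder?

14

The 466 emails fall into 35 folders.
If each of the 35 folders held at most 13, the total would be at most 35 × 13 = 455 < 466, a contradiction.
So at least one holds ⌈466/35⌉ = 14.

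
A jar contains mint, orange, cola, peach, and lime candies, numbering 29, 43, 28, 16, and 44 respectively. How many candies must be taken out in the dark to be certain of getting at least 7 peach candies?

151

The worst case draws every non-peach candy first: 29 + 43 + 28 + 44 = 144.
The next 7 draws are then forced to be peach, giving 144 + 7 = 151.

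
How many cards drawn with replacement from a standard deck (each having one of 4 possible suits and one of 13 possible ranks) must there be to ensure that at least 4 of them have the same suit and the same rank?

There are 4 × 13 = 52 (suit, rank) combinations acting as pigeonholes.
With 52 × 3 = 156 cards drawn with replacement from a standard deck we could place exactly 3 in each, with no (suit, rank) pair reaching 4.
One more forces some (suit, rank) pair to hold 4, so 156 + 1 = 157.

157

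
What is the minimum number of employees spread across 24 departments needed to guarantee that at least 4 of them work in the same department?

73

There are 24 departments acting as pigeonholes.
With 24 × 3 = 72 employees we could place exactly 3 in each, with no class reaching 4.
One more forces some class to hold 4, so 72 + 1 = 73.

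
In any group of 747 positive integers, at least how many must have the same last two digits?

8

There are 100 possible two-digit endings, which serve as the pigeonholes.
If each of the 100 possible two-digit endings held at most 7, the total would be at most 100 × 7 = 700 < 747, a contradiction.
So at least one holds ⌈747/100⌉ = 8.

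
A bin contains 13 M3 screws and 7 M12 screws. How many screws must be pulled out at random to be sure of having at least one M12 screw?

The worst case draws every non-M12 screw first: 13.
The next draw is then forced to be M12, giving 13 + 1 = 14.

14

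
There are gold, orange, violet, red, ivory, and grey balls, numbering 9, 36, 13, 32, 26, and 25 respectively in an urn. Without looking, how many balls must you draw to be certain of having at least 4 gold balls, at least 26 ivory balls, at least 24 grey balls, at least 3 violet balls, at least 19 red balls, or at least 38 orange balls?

108

The worst case stops just short of every target: 3 gold, all 36 orange, 2 violet, 18 red, 25 ivory, 23 grey — 3 + 36 + 2 + 18 + 25 + 23 = 107 balls.
One more ball must push some color to its target, so 107 + 1 = 108.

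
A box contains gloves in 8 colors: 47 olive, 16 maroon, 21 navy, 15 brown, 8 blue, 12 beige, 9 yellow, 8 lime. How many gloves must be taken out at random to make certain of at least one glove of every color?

129

The hardest color to obtain is blue: we could draw every other glove first — 136 − 8 = 128 gloves — without a single blue one.
The next draw must be blue, so 128 + 1 = 129.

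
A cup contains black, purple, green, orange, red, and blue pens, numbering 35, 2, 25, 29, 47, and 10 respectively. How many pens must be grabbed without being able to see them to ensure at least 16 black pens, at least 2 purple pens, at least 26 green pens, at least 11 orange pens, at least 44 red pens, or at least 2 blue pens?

96

Each of the 6 ink colors has its own threshold; avoid all of them simultaneously.
The worst case stops just short of every target: 15 black, 1 purple, 25 green, 10 orange, 43 red, 1 blue — 15 + 1 + 25 + 10 + 43 + 1 = 95 pens.
One more pen must push some ink color to its target, so 95 + 1 = 96.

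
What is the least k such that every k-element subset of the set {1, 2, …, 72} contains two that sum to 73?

Partition {1, …, 72} into 36 pairs: {1,72}, {2,71}, …, {36,37}.
Choosing 36 integers — say the integers 1 through 36 — takes one from each pair and avoids the property.
Choosing 37 forces two into the same pair by pigeonhole, and those sum to 73. So 37.

37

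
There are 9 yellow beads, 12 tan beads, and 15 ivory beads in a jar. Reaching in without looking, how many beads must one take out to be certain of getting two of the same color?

The worst case takes 1 bead of each color without reaching 2 of any: 3 × 1 = 3.
The next bead must bring some color to 2, so 3 + 1 = 4.

4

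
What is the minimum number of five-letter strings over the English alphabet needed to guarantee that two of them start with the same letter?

27

There are 26 possible first letters acting as pigeonholes.
With 26 five-letter strings over the English alphabet we could place one in each, avoiding any repeat.
One more forces some class to hold 2, so 26 + 1 = 27.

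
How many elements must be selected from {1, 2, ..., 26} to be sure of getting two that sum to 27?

Partition {1, …, 26} into 13 pairs: {1,26}, {2,25}, …, {13,14}.
Choosing 13 integers — say the integers 1 through 13 — takes one from each pair and avoids the property.
Choosing 14 forces two into the same pair by pigeonhole, and those sum to 27. So 14.

14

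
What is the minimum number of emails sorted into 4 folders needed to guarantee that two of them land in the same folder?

There are 4 folders acting as pigeonholes.
With 4 emails we could place one in each, avoiding any repeat.
One more forces some class to hold 2, so 4 + 1 = 5.

5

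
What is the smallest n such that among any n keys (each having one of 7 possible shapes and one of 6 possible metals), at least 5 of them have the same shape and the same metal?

169

There are 7 × 6 = 42 (shape, metal) combinations acting as pigeonholes.
With 42 × 4 = 168 keys we could place exactly 4 in each, with no (shape, metal) pair reaching 5.
One more forces some (shape, metal) pair to hold 5, so 168 + 1 = 169.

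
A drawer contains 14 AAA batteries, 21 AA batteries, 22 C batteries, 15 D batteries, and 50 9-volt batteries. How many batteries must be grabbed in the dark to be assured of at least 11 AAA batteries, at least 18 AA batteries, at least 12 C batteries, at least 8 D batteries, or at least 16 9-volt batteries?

Each of the 5 types has its own threshold; avoid all of them simultaneously.
The worst case stops just short of every target: 10 AAA, 17 AA, 11 C, 7 D, 15 9-volt — 10 + 17 + 11 + 7 + 15 = 60 batteries.
One more battery must push some type to its target, so 60 + 1 = 61.

61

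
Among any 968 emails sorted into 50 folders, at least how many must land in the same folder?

20

The 968 emails fall into 50 folders.
If each of the 50 folders held at most 19, the total would be at most 50 × 19 = 950 < 968, a contradiction.
So at least one holds ⌈968/50⌉ = 20.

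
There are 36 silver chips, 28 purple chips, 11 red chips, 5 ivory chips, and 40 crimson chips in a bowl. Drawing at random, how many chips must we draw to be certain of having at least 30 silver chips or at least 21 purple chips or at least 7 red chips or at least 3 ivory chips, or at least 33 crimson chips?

Each of the 5 colors has its own threshold; avoid all of them simultaneously.
The worst case stops just short of every target: 29 silver, 20 purple, 6 red, 2 ivory, 32 crimson — 29 + 20 + 6 + 2 + 32 = 89 chips.
One more chip must push some color to its target, so 89 + 1 = 90.

90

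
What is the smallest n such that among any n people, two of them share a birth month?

13

There are 12 months of the year acting as pigeonholes.
With 12 people we could place one in each, avoiding any repeat.
One more forces some class to hold 2, so 12 + 1 = 13.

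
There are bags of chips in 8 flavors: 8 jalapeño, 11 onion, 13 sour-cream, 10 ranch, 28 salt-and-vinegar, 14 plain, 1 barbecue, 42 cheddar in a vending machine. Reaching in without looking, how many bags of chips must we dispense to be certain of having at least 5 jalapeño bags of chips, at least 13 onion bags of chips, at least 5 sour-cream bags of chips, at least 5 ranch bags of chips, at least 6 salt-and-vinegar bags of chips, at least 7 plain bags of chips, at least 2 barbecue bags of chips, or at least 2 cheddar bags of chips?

Each of the 8 flavors has its own threshold; avoid all of them simultaneously.
The worst case stops just short of every target: 4 jalapeño, all 11 onion, 4 sour-cream, 4 ranch, 5 salt-and-vinegar, 6 plain, 1 barbecue, 1 cheddar — 4 + 11 + 4 + 4 + 5 + 6 + 1 + 1 = 36 bags of chips.
One more bag of chips must push some flavor to its target, so 36 + 1 = 37.

37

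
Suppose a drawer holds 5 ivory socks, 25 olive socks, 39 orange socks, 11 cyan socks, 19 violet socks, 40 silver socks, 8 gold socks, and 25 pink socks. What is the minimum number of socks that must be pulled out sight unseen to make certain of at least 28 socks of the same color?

Treat the 8 colors as pigeonholes.
In the worst case we take at most 27 of each color, but all 5 ivory, all 25 olive, all 11 cyan, all 19 violet, all 8 gold, and all 25 pink (fewer than 27), giving 5 + 25 + 27 + 11 + 19 + 27 + 8 + 25 = 147.
One more sock then forces some color to 28, so 147 + 1 = 148.

148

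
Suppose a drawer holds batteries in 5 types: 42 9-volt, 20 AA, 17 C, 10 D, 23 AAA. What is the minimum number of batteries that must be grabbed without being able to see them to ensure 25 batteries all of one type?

95

Treat the 5 types as pigeonholes.
In the worst case we take at most 24 of each type, but all 20 AA, all 17 C, all 10 D, and all 23 AAA (fewer than 24), giving 24 + 20 + 17 + 10 + 23 = 94.
One more battery then forces some type to 25, so 94 + 1 = 95.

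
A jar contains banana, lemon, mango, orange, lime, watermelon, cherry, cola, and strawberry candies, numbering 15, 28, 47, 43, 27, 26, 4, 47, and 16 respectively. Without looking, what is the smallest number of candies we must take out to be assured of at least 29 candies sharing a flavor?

Treat the 9 flavors as pigeonholes.
In the worst case we take at most 28 of each flavor, but all 15 banana, all 27 lime, all 26 watermelon, all 4 cherry, and all 16 strawberry (fewer than 28), giving 15 + 28 + 28 + 28 + 27 + 26 + 4 + 28 + 16 = 200.
One more candy then forces some flavor to 29, so 200 + 1 = 201.

201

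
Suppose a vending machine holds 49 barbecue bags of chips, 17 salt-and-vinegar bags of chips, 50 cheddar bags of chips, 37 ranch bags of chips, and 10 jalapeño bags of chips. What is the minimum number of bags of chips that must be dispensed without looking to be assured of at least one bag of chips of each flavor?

154

The hardest flavor to obtain is jalapeño: we could draw every other bag of chips first — 163 − 10 = 153 bags of chips — without a single jalapeño one.
The next draw must be jalapeño, so 153 + 1 = 154.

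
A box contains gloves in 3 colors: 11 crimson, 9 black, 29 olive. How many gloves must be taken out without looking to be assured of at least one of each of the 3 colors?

41

The hardest color to obtain is black: we could draw every other glove first — 49 − 9 = 40 gloves — without a single black one.
The next draw must be black, so 40 + 1 = 41.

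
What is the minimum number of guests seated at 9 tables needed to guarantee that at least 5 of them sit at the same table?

There are 9 tables acting as pigeonholes.
With 9 × 4 = 36 guests we could place exactly 4 in each, with no class reaching 5.
One more forces some class to hold 5, so 36 + 1 = 37.

37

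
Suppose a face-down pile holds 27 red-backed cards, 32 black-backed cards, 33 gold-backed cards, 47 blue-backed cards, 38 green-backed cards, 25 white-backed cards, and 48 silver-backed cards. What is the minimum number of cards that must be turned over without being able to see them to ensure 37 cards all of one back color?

Treat the 7 back colors as pigeonholes.
In the worst case we take at most 36 of each back color, but all 27 red-backed, all 32 black-backed, all 33 gold-backed, and all 25 white-backed (fewer than 36), giving 27 + 32 + 33 + 36 + 36 + 25 + 36 = 225.
One more card then forces some back color to 37, so 225 + 1 = 226.

226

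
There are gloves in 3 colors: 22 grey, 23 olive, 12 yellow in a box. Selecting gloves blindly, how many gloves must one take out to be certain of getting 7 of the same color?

The worst case takes 6 gloves of each color without reaching 7 of any: 3 × 6 = 18.
The next glove must bring some color to 7, so 18 + 1 = 19.

19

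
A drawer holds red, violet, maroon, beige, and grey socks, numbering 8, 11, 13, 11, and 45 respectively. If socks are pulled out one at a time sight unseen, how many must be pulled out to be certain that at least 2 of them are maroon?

The worst case draws every non-maroon sock first: 8 + 11 + 11 + 45 = 75.
The next 2 draws are then forced to be maroon, giving 75 + 2 = 77.

77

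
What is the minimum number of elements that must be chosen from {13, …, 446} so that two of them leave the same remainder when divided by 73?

74

Group the integers by remainder mod 73; there are 73 residue classes, each nonempty in this range.
Choosing one from each class (73 integers) avoids any shared remainder.
One more choice must repeat a class, so two differ by a multiple of 73. Hence 73 + 1 = 74.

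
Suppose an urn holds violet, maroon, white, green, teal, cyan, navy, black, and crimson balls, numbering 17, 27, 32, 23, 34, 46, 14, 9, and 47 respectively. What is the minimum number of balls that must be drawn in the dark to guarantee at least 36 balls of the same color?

Treat the 9 colors as pigeonholes.
In the worst case we take at most 35 of each color, but all 17 violet, all 27 maroon, all 32 white, all 23 green, all 34 teal, all 14 navy, and all 9 black (fewer than 35), giving 17 + 27 + 32 + 23 + 34 + 35 + 14 + 9 + 35 = 226.
One more ball then forces some color to 36, so 226 + 1 = 227.

227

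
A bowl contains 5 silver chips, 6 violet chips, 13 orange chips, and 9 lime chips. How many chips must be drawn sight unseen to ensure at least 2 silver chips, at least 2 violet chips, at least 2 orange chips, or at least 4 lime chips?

Each of the 4 colors has its own threshold; avoid all of them simultaneously.
The worst case stops just short of every target: 1 silver, 1 violet, 1 orange, 3 lime — 1 + 1 + 1 + 3 = 6 chips.
One more chip must push some color to its target, so 6 + 1 = 7.

7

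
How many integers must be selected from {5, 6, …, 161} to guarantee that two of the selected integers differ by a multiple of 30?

31

Use the pigeonhole principle on residue classes: group the integers by remainder mod 30; there are 30 residue classes, each nonempty in this range.
Choosing one from each class (30 integers) avoids any shared remainder.
One more choice must repeat a class, so two differ by a multiple of 30. Hence 30 + 1 = 31.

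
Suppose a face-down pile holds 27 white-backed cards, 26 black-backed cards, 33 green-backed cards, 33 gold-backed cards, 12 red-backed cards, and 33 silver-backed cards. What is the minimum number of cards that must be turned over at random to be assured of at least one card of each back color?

153

The hardest back color to obtain is red-backed: we could draw every other card first — 164 − 12 = 152 cards — without a single red-backed one.
The next draw must be red-backed, so 152 + 1 = 153.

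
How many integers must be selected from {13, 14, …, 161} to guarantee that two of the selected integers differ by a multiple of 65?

66

Use the pigeonhole principle on residue classes: group the integers by remainder mod 65; there are 65 residue classes, each nonempty in this range.
Choosing one from each class (65 integers) avoids any shared remainder.
One more choice must repeat a class, so two differ by a multiple of 65. Hence 65 + 1 = 66.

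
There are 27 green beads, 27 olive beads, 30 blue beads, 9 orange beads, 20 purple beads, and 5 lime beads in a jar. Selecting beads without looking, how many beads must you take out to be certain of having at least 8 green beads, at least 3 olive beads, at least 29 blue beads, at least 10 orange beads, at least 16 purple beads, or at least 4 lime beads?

The worst case stops just short of every target: 7 green, 2 olive, 28 blue, 9 orange, 15 purple, 3 lime — 7 + 2 + 28 + 9 + 15 + 3 = 64 beads.
One more bead must push some color to its target, so 64 + 1 = 65.

65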